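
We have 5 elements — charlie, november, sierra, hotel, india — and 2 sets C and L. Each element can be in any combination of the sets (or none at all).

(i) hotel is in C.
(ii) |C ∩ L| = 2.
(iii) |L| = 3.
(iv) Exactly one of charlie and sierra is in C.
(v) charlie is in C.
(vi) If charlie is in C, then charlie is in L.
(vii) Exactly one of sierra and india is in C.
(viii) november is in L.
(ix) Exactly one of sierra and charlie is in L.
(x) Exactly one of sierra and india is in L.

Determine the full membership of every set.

C = {charlie, hotel, india}; L = {charlie, india, november}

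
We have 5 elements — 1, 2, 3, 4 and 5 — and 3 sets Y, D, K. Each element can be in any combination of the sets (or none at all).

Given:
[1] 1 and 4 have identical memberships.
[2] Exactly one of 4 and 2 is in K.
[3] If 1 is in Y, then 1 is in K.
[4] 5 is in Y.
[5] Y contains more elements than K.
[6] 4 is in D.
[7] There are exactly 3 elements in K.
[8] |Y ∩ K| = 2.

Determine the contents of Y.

Y = {1, 2, 4, 5}

From (4): 5 ∈ Y.
From (6): 4 ∈ D.
(1): 1 matches 4: 1 ∈ D.
Suppose 1 ∉ Y: no assignment then satisfies all the clues, so 1 ∈ Y.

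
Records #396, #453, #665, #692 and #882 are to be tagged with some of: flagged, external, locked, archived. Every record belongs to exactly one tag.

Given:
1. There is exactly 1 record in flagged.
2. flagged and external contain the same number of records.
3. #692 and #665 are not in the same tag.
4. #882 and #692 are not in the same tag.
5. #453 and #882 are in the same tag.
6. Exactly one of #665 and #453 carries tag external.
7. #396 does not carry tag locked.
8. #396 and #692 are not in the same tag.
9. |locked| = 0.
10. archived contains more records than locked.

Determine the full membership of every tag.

flagged = {#692}; external = {#665}; locked = {}; archived = {#396, #453, #882}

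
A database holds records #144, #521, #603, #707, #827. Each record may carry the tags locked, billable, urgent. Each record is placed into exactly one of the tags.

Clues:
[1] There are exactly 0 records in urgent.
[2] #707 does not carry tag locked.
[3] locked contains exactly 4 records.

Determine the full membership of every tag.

From (2): #707 ∉ locked.
(1): urgent already has 0, so the rest are out.
(3): only 4 candidates remain for locked, so all are in.
Only one tag left: #707 ∈ billable.

locked = {#144, #521, #603, #827}; billable = {#707}; urgent = {}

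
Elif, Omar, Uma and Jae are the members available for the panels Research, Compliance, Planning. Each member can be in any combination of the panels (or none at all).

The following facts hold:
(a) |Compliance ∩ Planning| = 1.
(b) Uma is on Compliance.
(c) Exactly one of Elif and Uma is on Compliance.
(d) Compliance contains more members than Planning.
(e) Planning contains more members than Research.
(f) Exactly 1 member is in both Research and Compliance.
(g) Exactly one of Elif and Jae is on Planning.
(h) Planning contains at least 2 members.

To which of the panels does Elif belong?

Elif: Planning

From (b): Uma ∈ Compliance.
(c) (exactly one): Elif ∉ Compliance.
Suppose Elif ∈ Research: no assignment then satisfies all the clues, so Elif ∉ Research.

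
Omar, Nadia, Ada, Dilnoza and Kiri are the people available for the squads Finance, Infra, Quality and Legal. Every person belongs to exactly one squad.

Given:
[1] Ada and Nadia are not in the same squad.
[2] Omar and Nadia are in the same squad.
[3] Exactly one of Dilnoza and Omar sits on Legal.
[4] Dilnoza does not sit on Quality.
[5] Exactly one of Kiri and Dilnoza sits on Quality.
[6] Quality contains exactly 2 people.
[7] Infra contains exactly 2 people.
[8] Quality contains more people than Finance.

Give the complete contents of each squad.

Finance = {}; Infra = {Nadia, Omar}; Quality = {Ada, Kiri}; Legal = {Dilnoza}

From (4): Dilnoza ∉ Quality.
(5) (exactly one): Kiri ∈ Quality.
Suppose Omar ∈ Finance: no assignment then satisfies all the clues, so Omar ∉ Finance.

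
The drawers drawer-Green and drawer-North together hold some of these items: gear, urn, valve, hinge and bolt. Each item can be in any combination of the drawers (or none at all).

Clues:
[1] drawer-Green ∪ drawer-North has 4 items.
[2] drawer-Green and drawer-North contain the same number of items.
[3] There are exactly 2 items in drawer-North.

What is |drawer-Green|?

2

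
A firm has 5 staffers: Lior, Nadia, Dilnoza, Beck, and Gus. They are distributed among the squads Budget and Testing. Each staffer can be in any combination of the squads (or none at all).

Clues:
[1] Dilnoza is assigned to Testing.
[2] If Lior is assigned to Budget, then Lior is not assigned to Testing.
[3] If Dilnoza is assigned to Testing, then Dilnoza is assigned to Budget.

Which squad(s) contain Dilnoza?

Dilnoza: Budget, Testing

From (1): Dilnoza ∈ Testing.
(3): Dilnoza ∈ Budget.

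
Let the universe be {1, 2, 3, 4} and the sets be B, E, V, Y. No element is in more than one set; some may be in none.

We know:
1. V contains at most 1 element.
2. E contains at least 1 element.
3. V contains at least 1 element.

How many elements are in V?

1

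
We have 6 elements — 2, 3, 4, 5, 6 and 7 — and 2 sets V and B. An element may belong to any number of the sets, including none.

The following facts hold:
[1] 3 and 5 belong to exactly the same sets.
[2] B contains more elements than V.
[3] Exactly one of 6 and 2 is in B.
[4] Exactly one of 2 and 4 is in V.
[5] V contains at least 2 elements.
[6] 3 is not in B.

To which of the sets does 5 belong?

From (6): 3 ∉ B.
(1): 5 matches 3: 5 ∉ B.
Suppose 5 ∈ V: no assignment then satisfies all the clues, so 5 ∉ V.

5: none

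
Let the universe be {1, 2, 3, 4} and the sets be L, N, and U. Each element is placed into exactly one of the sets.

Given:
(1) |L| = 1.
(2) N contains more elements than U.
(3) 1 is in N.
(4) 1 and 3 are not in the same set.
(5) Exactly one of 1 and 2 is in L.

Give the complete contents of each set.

L = {2}; N = {1, 4}; U = {3}

From (3): 1 ∈ N.
(4): 3 ∉ N.
(5) (exactly one): 2 ∈ L.
(1): L already has 1, so the rest are out.
Only one set left: 3 ∈ U.
Suppose 4 ∉ N: no assignment then satisfies all the clues, so 4 ∈ N.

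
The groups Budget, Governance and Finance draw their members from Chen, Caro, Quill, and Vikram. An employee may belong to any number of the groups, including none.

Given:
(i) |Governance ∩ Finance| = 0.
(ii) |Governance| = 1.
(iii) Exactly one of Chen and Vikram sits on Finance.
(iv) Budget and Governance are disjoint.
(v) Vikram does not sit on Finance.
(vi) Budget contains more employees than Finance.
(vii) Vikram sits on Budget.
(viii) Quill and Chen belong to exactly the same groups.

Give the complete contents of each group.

Budget = {Chen, Quill, Vikram}; Governance = {Caro}; Finance = {Chen, Quill}

From (v): Vikram ∉ Finance.
From (vii): Vikram ∈ Budget.
(iii) (exactly one): Chen ∈ Finance.
(iv) (disjoint): Vikram ∉ Governance.
(viii): Quill matches Chen: Quill ∈ Finance.
Suppose Chen ∉ Budget: no assignment then satisfies all the clues, so Chen ∈ Budget.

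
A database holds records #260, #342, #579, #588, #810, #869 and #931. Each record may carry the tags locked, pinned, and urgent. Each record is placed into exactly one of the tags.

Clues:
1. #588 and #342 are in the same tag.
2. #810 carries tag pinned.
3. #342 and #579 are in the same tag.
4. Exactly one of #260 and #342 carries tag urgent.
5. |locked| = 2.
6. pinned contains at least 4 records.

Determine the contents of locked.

locked = {#869, #931}

From (2): #810 ∈ pinned.
Suppose #260 ∈ locked: no assignment then satisfies all the clues, so #260 ∉ locked.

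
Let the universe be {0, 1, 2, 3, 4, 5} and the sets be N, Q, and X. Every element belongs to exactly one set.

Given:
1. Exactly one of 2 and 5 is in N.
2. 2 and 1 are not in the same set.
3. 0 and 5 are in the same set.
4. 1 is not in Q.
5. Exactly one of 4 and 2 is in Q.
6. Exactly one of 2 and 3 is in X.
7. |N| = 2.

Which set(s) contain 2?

2: Q

From (4): 1 ∉ Q.
Suppose 2 ∈ N: no assignment then satisfies all the clues, so 2 ∉ N.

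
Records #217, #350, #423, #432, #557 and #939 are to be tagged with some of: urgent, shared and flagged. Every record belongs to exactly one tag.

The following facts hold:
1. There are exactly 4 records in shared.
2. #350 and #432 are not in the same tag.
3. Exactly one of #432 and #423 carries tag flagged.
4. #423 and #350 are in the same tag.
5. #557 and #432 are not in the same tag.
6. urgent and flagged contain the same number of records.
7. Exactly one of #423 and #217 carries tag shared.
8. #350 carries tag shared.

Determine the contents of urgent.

urgent = {#217}

From (8): #350 ∈ shared.
(2): #432 ∉ shared.
(4): #423 matches #350: #423 ∉ urgent.
(4): #423 matches #350: #423 ∈ shared.
(7) (exactly one): #217 ∉ shared.
(1): only 4 candidates remain for shared, so all are in.
(3) (exactly one): #432 ∈ flagged.
Suppose #217 ∉ urgent: no assignment then satisfies all the clues, so #217 ∈ urgent.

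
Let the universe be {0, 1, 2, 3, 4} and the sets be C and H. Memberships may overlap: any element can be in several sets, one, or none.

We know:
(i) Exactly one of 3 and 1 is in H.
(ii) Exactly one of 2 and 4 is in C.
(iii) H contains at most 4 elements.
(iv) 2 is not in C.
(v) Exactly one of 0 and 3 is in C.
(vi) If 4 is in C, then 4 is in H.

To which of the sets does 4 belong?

4: C, H

From (iv): 2 ∉ C.
(ii) (exactly one): 4 ∈ C.
(vi): 4 ∈ H.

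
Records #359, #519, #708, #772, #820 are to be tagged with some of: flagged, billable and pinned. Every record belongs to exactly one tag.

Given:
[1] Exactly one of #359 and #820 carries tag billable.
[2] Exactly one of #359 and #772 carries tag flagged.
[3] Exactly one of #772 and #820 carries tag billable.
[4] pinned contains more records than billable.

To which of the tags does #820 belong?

#820: billable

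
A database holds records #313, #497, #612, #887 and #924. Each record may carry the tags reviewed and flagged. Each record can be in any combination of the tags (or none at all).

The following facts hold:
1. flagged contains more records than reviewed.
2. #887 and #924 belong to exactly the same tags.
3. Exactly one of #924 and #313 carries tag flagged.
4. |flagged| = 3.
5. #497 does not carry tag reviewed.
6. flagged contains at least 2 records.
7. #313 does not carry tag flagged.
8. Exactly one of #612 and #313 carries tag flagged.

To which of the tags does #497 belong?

From (5): #497 ∉ reviewed.
From (7): #313 ∉ flagged.
(3) (exactly one): #924 ∈ flagged.
(8) (exactly one): #612 ∈ flagged.
(2): #887 matches #924: #887 ∈ flagged.
(4): flagged already has 3, so the rest are out.

#497: none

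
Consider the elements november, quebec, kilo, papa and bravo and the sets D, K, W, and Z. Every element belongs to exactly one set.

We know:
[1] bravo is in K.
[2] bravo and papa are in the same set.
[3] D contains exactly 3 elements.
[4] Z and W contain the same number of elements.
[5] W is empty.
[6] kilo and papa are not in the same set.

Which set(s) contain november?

november: D

From (1): bravo ∈ K.
(2): papa matches bravo: papa ∉ D.
(2): papa matches bravo: papa ∈ K.
(3): only 3 candidates remain for D, so all are in.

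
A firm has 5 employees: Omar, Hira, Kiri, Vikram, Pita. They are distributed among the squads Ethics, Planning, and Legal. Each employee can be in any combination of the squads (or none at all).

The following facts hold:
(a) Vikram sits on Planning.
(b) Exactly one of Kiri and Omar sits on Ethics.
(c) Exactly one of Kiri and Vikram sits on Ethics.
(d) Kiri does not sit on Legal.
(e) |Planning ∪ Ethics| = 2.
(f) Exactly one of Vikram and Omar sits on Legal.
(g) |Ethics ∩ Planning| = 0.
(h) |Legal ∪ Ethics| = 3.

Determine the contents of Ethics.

From (a): Vikram ∈ Planning.
From (d): Kiri ∉ Legal.
Suppose Omar ∈ Ethics: no assignment then satisfies all the clues, so Omar ∉ Ethics.

Ethics = {Kiri}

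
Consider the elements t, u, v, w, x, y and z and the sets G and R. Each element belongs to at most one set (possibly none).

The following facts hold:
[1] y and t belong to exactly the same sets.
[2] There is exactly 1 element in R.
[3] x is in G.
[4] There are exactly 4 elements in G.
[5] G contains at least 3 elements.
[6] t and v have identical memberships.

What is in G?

G = {t, v, x, y}

From (3): x ∈ G.
Suppose t ∉ G: no assignment then satisfies all the clues, so t ∈ G.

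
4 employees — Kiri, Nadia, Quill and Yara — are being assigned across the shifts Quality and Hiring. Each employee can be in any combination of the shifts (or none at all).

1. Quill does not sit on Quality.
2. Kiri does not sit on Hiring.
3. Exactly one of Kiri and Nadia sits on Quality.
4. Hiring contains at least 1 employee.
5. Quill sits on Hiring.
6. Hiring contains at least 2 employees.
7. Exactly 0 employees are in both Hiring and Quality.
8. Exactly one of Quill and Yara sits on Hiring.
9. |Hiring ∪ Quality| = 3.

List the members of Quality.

Quality = {Kiri}

From (1): Quill ∉ Quality.
From (2): Kiri ∉ Hiring.
From (5): Quill ∈ Hiring.
(8) (exactly one): Yara ∉ Hiring.
(6): only 2 candidates remain for Hiring, so all are in.
Suppose Kiri ∉ Quality: no assignment then satisfies all the clues, so Kiri ∈ Quality.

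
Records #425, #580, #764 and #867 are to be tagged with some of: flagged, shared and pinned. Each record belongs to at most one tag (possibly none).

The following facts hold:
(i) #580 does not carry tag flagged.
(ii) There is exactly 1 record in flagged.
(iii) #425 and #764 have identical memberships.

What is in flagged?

flagged = {#867}

From (i): #580 ∉ flagged.
Suppose #425 ∈ flagged: no assignment then satisfies all the clues, so #425 ∉ flagged.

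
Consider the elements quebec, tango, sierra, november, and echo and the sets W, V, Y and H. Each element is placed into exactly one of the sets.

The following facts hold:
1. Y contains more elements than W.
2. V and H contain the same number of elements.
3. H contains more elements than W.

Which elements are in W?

W = {}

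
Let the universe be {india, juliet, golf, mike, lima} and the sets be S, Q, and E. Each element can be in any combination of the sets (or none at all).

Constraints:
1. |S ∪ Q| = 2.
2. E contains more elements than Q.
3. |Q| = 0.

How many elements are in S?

2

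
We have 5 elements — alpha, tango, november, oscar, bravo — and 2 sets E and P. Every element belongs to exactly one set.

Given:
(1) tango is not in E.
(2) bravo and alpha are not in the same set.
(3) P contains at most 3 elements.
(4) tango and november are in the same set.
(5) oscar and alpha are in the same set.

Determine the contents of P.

P = {bravo, november, tango}

From (1): tango ∉ E.
(4): november matches tango: november ∉ E.
Only one set left: tango ∈ P.
Only one set left: november ∈ P.
Suppose alpha ∈ P: no assignment then satisfies all the clues, so alpha ∉ P.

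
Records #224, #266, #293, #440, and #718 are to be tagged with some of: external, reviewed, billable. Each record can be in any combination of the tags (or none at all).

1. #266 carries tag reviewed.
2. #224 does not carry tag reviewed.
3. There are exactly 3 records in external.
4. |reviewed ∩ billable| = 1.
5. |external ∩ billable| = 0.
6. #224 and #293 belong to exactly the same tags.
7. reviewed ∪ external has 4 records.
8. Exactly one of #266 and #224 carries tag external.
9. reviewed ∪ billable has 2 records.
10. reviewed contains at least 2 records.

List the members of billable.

billable = {#266}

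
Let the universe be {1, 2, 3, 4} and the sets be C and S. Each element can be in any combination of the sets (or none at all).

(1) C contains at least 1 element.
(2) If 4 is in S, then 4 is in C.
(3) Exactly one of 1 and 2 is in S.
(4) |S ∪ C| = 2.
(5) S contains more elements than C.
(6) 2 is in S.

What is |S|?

2

From (6): 2 ∈ S.
(3) (exactly one): 1 ∉ S.
Suppose 1 ∈ C: no assignment then satisfies all the clues, so 1 ∉ C.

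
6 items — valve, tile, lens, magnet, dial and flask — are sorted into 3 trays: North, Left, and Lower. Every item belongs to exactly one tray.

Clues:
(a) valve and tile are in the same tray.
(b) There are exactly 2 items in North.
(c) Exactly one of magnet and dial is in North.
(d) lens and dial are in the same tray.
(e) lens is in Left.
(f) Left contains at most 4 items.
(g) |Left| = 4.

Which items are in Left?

Left = {dial, lens, tile, valve}

From (e): lens ∈ Left.
(d): dial matches lens: dial ∉ North.
(d): dial matches lens: dial ∈ Left.
(c) (exactly one): magnet ∈ North.
Suppose valve ∉ Left: no assignment then satisfies all the clues, so valve ∈ Left.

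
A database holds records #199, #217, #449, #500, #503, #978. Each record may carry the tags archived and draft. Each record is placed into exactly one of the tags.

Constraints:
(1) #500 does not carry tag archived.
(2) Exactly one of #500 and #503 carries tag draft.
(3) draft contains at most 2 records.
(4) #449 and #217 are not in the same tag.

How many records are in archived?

4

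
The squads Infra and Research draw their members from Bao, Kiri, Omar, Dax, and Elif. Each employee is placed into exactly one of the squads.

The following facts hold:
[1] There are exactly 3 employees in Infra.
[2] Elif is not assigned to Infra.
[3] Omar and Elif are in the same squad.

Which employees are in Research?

Research = {Elif, Omar}

From (2): Elif ∉ Infra.
(3): Omar matches Elif: Omar ∉ Infra.
Only one squad left: Omar ∈ Research.
Only one squad left: Elif ∈ Research.
(1): only 3 candidates remain for Infra, so all are in.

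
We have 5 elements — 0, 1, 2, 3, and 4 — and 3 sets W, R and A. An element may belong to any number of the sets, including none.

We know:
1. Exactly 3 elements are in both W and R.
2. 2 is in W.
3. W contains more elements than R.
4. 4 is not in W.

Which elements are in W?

From (2): 2 ∈ W.
From (4): 4 ∉ W.
Suppose 0 ∉ W: no assignment then satisfies all the clues, so 0 ∈ W.

W = {0, 1, 2, 3}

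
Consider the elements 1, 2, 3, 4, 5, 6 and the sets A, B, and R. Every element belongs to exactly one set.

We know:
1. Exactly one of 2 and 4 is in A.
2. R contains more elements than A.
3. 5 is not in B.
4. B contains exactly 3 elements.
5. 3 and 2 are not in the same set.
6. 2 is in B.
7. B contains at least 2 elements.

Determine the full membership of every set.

A = {4}; B = {1, 2, 6}; R = {3, 5}

From (3): 5 ∉ B.
From (6): 2 ∈ B.
(1) (exactly one): 4 ∈ A.
(5): 3 ∉ B.
(4): only 3 candidates remain for B, so all are in.
Suppose 3 ∈ A: no assignment then satisfies all the clues, so 3 ∉ A.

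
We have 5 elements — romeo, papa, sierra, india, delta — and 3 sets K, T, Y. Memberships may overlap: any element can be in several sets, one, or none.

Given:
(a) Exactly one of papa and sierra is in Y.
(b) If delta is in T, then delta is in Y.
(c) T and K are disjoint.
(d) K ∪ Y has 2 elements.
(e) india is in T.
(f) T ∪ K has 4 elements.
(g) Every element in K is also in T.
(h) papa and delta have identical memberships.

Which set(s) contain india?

india: T

From (e): india ∈ T.
(c) (disjoint): india ∉ K.
Suppose india ∈ Y: no assignment then satisfies all the clues, so india ∉ Y.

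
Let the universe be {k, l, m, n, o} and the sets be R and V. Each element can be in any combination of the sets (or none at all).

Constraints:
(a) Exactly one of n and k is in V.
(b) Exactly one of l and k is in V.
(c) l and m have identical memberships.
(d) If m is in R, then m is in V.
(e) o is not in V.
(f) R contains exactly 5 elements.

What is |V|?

From (e): o ∉ V.
(f): only 5 candidates remain for R, so all are in.
(d): m ∈ V.
(c): l matches m: l ∈ V.
(b) (exactly one): k ∉ V.
(a) (exactly one): n ∈ V.

3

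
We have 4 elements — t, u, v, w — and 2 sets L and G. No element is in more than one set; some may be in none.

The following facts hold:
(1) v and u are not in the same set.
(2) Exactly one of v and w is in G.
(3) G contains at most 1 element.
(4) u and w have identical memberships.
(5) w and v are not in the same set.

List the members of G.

G = {v}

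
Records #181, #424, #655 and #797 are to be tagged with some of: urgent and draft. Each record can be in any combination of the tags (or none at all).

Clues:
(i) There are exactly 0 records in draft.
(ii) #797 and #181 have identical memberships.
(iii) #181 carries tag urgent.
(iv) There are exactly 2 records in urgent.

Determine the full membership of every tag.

urgent = {#181, #797}; draft = {}

From (iii): #181 ∈ urgent.
(i): draft already has 0, so the rest are out.
(ii): #797 matches #181: #797 ∈ urgent.
(iv): urgent already has 2, so the rest are out.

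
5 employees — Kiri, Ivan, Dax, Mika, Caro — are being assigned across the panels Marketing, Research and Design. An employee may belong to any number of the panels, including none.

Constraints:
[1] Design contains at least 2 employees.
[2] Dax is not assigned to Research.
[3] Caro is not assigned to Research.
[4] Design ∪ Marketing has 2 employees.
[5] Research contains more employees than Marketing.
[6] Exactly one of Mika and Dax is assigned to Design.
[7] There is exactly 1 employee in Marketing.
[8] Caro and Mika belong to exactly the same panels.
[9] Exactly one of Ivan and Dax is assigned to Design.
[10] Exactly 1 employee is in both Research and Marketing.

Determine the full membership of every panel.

From (2): Dax ∉ Research.
From (3): Caro ∉ Research.
(8): Mika matches Caro: Mika ∉ Research.
Suppose Kiri ∉ Marketing: no assignment then satisfies all the clues, so Kiri ∈ Marketing.

Marketing = {Kiri}; Research = {Ivan, Kiri}; Design = {Dax, Kiri}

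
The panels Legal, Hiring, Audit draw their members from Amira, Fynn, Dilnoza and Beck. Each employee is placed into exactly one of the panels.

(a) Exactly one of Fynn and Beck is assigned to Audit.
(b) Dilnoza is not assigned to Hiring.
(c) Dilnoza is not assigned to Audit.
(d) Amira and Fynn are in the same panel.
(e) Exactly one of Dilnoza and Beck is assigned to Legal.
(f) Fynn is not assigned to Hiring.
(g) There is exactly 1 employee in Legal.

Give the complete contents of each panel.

Legal = {Dilnoza}; Hiring = {Beck}; Audit = {Amira, Fynn}

From (b): Dilnoza ∉ Hiring.
From (c): Dilnoza ∉ Audit.
From (f): Fynn ∉ Hiring.
(d): Amira matches Fynn: Amira ∉ Hiring.
Only one panel left: Dilnoza ∈ Legal.
(e) (exactly one): Beck ∉ Legal.
(g): Legal already has 1, so the rest are out.
Only one panel left: Amira ∈ Audit.
Only one panel left: Fynn ∈ Audit.
(a) (exactly one): Beck ∉ Audit.
Only one panel left: Beck ∈ Hiring.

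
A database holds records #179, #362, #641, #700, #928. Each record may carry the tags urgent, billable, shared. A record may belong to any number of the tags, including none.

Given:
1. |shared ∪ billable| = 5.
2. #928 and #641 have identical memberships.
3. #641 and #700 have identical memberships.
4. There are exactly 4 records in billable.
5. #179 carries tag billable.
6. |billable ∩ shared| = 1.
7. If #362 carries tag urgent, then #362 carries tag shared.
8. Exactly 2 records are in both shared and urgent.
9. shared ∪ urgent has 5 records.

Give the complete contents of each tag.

urgent = {#179, #362, #641, #700, #928}; billable = {#179, #641, #700, #928}; shared = {#179, #362}

From (5): #179 ∈ billable.
Suppose #179 ∉ urgent: no assignment then satisfies all the clues, so #179 ∈ urgent.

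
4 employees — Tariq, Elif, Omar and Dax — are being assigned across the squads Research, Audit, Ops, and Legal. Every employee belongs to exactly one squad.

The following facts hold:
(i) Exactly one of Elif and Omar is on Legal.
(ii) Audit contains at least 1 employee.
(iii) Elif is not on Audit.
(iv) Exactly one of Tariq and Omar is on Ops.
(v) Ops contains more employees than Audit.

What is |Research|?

0

From (iii): Elif ∉ Audit.
Suppose Tariq ∈ Research: no assignment then satisfies all the clues, so Tariq ∉ Research.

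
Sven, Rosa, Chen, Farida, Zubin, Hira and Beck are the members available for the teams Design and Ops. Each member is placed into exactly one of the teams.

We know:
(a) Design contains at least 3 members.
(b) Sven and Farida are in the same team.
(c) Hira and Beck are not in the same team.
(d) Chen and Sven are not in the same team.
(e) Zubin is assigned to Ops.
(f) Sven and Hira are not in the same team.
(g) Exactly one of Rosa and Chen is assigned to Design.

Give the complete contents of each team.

Design = {Beck, Farida, Rosa, Sven}; Ops = {Chen, Hira, Zubin}

From (e): Zubin ∈ Ops.
Suppose Sven ∉ Design: no assignment then satisfies all the clues, so Sven ∈ Design.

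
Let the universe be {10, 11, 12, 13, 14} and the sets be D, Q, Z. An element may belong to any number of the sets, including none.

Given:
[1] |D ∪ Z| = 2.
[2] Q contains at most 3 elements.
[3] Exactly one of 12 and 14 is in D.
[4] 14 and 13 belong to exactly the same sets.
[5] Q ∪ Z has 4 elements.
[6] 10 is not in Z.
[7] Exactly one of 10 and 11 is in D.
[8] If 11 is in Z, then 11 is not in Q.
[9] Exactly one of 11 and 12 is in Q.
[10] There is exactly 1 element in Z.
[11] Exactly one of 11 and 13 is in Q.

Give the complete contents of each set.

D = {11, 12}; Q = {12, 13, 14}; Z = {11}

From (6): 10 ∉ Z.
Suppose 10 ∈ D: no assignment then satisfies all the clues, so 10 ∉ D.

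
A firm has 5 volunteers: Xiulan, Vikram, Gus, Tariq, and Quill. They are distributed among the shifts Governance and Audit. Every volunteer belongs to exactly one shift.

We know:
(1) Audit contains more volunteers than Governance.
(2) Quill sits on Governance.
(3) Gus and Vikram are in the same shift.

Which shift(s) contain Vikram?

From (2): Quill ∈ Governance.
Suppose Vikram ∈ Governance: no assignment then satisfies all the clues, so Vikram ∉ Governance.

Vikram: Audit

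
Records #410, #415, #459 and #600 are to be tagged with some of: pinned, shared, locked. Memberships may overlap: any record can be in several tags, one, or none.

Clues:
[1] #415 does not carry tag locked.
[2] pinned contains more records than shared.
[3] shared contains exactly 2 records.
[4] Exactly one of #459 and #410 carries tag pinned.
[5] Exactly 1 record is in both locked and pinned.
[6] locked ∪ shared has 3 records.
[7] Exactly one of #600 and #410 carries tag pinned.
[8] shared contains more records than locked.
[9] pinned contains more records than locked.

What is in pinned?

pinned = {#415, #459, #600}

From (1): #415 ∉ locked.
Suppose #410 ∈ pinned: no assignment then satisfies all the clues, so #410 ∉ pinned.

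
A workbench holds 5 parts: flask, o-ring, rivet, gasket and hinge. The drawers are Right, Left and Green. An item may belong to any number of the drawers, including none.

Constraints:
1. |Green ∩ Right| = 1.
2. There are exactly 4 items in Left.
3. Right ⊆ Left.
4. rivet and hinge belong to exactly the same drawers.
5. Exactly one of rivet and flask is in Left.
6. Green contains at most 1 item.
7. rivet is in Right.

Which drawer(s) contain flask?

From (7): rivet ∈ Right.
(3) with rivet ∈ Right: rivet ∈ Left.
(4): hinge matches rivet: hinge ∈ Right.
(4): hinge matches rivet: hinge ∈ Left.
(5) (exactly one): flask ∉ Left.
(2): only 4 candidates remain for Left, so all are in.
(3) contrapositive: flask ∉ Right.
Suppose flask ∈ Green: no assignment then satisfies all the clues, so flask ∉ Green.

flask: none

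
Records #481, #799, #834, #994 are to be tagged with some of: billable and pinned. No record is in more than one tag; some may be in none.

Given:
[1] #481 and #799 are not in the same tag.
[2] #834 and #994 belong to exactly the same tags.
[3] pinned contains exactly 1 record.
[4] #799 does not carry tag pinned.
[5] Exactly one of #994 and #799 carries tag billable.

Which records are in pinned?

pinned = {#481}

From (4): #799 ∉ pinned.
Suppose #481 ∉ pinned: no assignment then satisfies all the clues, so #481 ∈ pinned.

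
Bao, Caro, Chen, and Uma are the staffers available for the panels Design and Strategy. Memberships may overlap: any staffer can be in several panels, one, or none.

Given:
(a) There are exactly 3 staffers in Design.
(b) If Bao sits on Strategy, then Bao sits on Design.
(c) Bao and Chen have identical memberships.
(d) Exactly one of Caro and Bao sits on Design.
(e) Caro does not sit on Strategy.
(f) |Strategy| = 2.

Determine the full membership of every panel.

Design = {Bao, Chen, Uma}; Strategy = {Bao, Chen}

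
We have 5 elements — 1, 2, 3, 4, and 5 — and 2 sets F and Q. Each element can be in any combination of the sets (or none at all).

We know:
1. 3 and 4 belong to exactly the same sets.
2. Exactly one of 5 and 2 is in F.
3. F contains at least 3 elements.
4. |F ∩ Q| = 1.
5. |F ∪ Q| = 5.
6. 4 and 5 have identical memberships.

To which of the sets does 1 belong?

1: F, Q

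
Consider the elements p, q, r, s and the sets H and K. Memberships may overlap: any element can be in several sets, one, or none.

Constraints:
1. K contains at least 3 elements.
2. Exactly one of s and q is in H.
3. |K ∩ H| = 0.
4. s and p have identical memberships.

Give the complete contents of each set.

H = {q}; K = {p, r, s}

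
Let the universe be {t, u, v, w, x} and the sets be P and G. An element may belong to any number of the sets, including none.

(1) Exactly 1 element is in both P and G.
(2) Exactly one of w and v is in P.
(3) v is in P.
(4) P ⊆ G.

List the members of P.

P = {v}

From (3): v ∈ P.
(2) (exactly one): w ∉ P.
(4) with v ∈ P: v ∈ G.
Suppose t ∈ P: no assignment then satisfies all the clues, so t ∉ P.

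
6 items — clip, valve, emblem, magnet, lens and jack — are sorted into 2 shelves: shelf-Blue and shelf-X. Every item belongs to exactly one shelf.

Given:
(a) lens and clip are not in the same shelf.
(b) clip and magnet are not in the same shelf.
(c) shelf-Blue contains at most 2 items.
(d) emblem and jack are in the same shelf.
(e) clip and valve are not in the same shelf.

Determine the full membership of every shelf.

shelf-Blue = {clip}; shelf-X = {emblem, jack, lens, magnet, valve}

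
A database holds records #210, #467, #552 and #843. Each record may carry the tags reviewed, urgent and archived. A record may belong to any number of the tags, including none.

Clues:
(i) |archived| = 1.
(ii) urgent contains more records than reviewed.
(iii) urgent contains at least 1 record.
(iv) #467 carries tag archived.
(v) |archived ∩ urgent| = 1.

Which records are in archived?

archived = {#467}

From (iv): #467 ∈ archived.
(i): archived already has 1, so the rest are out.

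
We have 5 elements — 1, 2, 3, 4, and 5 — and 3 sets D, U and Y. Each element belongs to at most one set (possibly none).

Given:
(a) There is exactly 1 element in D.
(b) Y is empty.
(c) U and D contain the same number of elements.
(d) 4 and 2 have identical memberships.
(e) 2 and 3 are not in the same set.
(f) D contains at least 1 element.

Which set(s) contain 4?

4: none

(b): Y already has 0, so the rest are out.
Suppose 4 ∈ D: no assignment then satisfies all the clues, so 4 ∉ D.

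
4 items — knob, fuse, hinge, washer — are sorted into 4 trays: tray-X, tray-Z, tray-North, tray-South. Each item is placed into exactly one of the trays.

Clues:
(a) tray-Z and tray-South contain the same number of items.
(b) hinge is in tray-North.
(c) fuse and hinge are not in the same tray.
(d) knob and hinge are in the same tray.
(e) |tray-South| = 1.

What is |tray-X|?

0

From (b): hinge ∈ tray-North.
(c): fuse ∉ tray-North.
(d): knob matches hinge: knob ∉ tray-X.
(d): knob matches hinge: knob ∉ tray-Z.
(d): knob matches hinge: knob ∈ tray-North.
Suppose fuse ∈ tray-X: no assignment then satisfies all the clues, so fuse ∉ tray-X.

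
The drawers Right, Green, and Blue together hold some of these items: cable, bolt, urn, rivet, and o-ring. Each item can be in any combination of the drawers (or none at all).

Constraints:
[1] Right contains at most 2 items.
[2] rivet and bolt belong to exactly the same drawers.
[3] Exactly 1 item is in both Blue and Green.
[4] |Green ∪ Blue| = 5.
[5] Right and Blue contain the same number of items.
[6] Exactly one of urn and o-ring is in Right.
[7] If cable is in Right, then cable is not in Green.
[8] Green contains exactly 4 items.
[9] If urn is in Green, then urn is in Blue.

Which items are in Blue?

Blue = {cable, urn}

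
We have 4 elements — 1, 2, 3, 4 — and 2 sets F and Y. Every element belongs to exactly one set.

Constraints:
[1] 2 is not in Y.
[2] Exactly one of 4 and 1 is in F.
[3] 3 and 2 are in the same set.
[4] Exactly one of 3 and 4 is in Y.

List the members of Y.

Y = {4}

From (1): 2 ∉ Y.
(3): 3 matches 2: 3 ∉ Y.
(4) (exactly one): 4 ∈ Y.
Only one set left: 2 ∈ F.
Only one set left: 3 ∈ F.
(2) (exactly one): 1 ∈ F.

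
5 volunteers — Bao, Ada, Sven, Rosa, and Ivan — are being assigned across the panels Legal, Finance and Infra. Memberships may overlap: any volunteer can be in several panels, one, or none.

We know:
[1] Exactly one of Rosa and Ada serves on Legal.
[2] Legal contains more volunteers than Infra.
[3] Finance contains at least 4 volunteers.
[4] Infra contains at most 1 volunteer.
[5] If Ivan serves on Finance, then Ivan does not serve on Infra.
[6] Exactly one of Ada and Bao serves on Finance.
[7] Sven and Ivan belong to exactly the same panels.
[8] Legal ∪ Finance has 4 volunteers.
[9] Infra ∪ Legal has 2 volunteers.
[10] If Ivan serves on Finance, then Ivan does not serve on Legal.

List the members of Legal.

Legal = {Bao, Rosa}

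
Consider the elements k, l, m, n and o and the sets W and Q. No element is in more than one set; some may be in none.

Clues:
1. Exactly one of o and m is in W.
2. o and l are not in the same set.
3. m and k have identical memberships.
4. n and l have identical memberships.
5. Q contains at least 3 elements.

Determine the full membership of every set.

W = {o}; Q = {k, l, m, n}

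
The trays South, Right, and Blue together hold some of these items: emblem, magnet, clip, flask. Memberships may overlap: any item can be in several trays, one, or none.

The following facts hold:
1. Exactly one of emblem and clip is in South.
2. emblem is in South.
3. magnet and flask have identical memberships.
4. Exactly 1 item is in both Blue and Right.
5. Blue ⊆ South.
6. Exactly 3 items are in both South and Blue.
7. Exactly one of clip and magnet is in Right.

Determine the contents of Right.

From (2): emblem ∈ South.
(1) (exactly one): clip ∉ South.
(5) contrapositive: clip ∉ Blue.
Suppose emblem ∉ Right: no assignment then satisfies all the clues, so emblem ∈ Right.

Right = {clip, emblem}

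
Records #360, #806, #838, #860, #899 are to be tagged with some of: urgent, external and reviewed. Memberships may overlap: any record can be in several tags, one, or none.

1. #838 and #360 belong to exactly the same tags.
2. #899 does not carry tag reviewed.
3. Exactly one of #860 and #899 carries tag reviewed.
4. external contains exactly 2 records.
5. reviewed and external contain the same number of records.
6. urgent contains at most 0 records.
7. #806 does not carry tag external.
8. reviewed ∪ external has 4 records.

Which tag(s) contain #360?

#360: external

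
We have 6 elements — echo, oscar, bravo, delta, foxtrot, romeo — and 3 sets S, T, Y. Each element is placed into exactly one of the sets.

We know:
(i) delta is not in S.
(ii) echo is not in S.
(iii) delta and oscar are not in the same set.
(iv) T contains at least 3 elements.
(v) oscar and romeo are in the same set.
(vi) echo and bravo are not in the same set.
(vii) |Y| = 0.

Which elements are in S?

S = {bravo, oscar, romeo}

From (i): delta ∉ S.
From (ii): echo ∉ S.
(vii): Y already has 0, so the rest are out.
Only one set left: echo ∈ T.
Only one set left: delta ∈ T.
(iii): oscar ∉ T.
(v): romeo matches oscar: romeo ∉ T.
(vi): bravo ∉ T.
Only one set left: oscar ∈ S.
Only one set left: bravo ∈ S.
Only one set left: romeo ∈ S.
(iv): only 3 candidates remain for T, so all are in.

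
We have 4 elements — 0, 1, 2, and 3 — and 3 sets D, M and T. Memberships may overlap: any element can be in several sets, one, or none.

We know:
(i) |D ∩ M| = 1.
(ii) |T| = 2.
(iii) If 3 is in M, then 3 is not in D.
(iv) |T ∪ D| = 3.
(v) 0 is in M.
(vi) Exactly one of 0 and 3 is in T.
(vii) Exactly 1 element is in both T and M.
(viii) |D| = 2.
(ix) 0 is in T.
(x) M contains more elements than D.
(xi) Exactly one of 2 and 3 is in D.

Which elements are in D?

D = {1, 2}

From (v): 0 ∈ M.
From (ix): 0 ∈ T.
(vi) (exactly one): 3 ∉ T.
Suppose 0 ∈ D: no assignment then satisfies all the clues, so 0 ∉ D.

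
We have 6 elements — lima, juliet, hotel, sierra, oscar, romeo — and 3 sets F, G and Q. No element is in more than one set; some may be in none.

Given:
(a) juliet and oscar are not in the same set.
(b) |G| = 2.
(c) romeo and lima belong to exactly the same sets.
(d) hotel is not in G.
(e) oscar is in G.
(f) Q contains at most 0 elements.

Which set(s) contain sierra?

sierra: G

From (d): hotel ∉ G.
From (e): oscar ∈ G.
(a): juliet ∉ G.
(f): Q already has 0, so the rest are out.
Suppose sierra ∈ F: no assignment then satisfies all the clues, so sierra ∉ F.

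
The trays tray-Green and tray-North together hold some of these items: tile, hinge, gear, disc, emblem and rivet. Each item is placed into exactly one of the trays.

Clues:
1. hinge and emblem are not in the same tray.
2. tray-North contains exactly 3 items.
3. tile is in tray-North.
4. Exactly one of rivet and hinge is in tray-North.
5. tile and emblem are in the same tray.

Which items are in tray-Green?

tray-Green = {disc, gear, hinge}

From (3): tile ∈ tray-North.
(5): emblem matches tile: emblem ∉ tray-Green.
(5): emblem matches tile: emblem ∈ tray-North.
(1): hinge ∉ tray-North.
(4) (exactly one): rivet ∈ tray-North.
Only one tray left: hinge ∈ tray-Green.
(2): tray-North already has 3, so the rest are out.
Only one tray left: gear ∈ tray-Green.
Only one tray left: disc ∈ tray-Green.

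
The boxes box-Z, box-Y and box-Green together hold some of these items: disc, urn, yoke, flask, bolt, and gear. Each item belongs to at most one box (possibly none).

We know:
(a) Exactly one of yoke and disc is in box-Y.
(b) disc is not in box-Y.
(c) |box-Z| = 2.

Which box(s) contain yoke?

From (b): disc ∉ box-Y.
(a) (exactly one): yoke ∈ box-Y.

yoke: box-Y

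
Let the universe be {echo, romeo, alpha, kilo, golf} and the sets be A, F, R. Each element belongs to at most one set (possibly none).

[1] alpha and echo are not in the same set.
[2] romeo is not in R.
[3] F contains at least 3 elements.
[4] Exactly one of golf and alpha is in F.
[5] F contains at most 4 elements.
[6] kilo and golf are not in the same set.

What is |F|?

3

From (2): romeo ∉ R.
Suppose romeo ∈ A: no assignment then satisfies all the clues, so romeo ∉ A.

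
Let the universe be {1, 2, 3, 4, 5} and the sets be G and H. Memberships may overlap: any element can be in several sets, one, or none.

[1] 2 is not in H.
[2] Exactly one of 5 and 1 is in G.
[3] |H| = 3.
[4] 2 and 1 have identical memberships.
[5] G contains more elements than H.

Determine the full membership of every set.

G = {1, 2, 3, 4}; H = {3, 4, 5}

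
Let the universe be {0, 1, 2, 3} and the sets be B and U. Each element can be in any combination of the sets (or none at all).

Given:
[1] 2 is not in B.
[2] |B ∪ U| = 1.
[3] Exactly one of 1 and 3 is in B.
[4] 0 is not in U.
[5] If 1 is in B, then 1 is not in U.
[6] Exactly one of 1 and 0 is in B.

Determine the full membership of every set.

From (1): 2 ∉ B.
From (4): 0 ∉ U.
Suppose 0 ∈ B: no assignment then satisfies all the clues, so 0 ∉ B.

B = {1}; U = {}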